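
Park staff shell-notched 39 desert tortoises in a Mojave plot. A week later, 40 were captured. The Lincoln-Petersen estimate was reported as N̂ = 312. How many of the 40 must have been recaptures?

From N = M·C/R: R = M·C / N = 39·40 / 312 = 1560 / 312 = 5.

R = 5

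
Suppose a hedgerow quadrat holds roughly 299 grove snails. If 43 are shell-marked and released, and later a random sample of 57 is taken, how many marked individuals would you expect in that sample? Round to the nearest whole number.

expected recaptures ≈ 8

Expected recaptures E[R] = M·C / N.
E[R] = 43 × 57 / 299 = 2451 / 299 ≈ 8.2 → 8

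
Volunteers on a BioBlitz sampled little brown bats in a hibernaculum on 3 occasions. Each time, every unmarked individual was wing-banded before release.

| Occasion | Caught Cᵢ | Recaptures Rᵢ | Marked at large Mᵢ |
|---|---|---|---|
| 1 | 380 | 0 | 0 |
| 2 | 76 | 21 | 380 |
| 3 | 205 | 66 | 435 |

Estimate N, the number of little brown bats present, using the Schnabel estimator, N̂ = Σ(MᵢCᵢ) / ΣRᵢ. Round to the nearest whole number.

N ≈ 1357

Σ MᵢCᵢ = 0·380 + 380·76 + 435·205 = 0 + 28880 + 89175 = 118055
Σ Rᵢ = 0 + 21 + 66 = 87
N̂ = 118055 / 87 ≈ 1357.0 → 1357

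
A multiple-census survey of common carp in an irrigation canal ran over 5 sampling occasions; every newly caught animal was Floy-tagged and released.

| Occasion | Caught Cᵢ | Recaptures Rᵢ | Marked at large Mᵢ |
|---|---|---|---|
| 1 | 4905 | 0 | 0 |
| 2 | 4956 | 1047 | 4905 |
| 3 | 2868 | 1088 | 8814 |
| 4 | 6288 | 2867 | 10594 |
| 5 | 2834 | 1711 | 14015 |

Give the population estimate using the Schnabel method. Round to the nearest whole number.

N ≈ 23,227

Σ MᵢCᵢ = 0·4905 + 4905·4956 + 8814·2868 + 10594·6288 + 14015·2834 = 0 + 24309180 + 25278552 + 66615072 + 39718510 = 155921314
Σ Rᵢ = 0 + 1047 + 1088 + 2867 + 1711 = 6713
N̂ = 155921314 / 6713 ≈ 23226.8 → 23227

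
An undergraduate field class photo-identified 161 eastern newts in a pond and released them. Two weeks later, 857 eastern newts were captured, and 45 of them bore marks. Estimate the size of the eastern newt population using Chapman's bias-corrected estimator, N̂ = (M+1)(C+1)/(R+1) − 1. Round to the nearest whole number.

N̂ = (161+1)(857+1)/(45+1) − 1 = 162·858/46 − 1
= 138996/46 − 1 ≈ 3021.7 − 1 ≈ 3020.7 → 3021

N ≈ 3021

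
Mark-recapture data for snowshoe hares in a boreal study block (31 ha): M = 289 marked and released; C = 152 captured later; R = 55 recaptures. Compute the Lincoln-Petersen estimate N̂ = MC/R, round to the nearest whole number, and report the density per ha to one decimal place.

N̂ = 289·152/55 = 43928/55 ≈ 798.7 → 799
Density = N̂ / area = 799 / 31 ≈ 25.77 → 25.8 per ha

density ≈ 25.8 snowshoe hares per ha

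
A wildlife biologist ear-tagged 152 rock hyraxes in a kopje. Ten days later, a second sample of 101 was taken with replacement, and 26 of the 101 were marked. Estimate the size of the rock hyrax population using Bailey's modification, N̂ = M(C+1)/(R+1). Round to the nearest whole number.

N ≈ 574

N̂ = 152·(101+1)/(26+1) = 152·102/27 = 15504/27 ≈ 574.2 → 574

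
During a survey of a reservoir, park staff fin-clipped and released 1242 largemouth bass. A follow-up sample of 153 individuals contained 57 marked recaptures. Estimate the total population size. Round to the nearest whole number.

N ≈ 3334

If marked individuals mix randomly, R/C ≈ M/N, giving N ≈ M·C/R.
N = (1242 × 153) / 57 = 190026 / 57 ≈ 3333.8 → 3334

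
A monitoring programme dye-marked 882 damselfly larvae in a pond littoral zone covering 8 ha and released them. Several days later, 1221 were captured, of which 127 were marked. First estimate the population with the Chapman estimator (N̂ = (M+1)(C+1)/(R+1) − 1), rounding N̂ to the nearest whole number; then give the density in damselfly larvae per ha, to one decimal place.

density ≈ 1053.6 damselfly larvae per ha

N̂ = 883·1222/128 − 1 = 1079026/128 − 1 ≈ 8428.9 → 8429
Density = N̂ / area = 8429 / 8 ≈ 1053.62 → 1053.6 per ha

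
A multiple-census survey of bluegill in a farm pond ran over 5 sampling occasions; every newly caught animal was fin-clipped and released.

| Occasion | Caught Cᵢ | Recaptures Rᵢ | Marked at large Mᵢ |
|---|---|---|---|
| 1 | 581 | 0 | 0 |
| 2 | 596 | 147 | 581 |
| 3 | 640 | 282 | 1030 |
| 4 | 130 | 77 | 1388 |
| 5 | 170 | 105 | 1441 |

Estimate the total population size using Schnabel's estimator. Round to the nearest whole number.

N ≈ 2342

Σ MᵢCᵢ = 0·581 + 581·596 + 1030·640 + 1388·130 + 1441·170 = 0 + 346276 + 659200 + 180440 + 244970 = 1430886
Σ Rᵢ = 0 + 147 + 282 + 77 + 105 = 611
N̂ = 1430886 / 611 ≈ 2341.9 → 2342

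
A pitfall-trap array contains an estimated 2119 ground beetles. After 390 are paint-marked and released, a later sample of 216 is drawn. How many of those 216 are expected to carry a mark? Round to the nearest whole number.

expected recaptures ≈ 40

The marked fraction of the population is 390/2119, so in a sample of 216 expect C·(M/N) marked.
E[R] = 390 × 216 / 2119 = 84240 / 2119 ≈ 39.8 → 40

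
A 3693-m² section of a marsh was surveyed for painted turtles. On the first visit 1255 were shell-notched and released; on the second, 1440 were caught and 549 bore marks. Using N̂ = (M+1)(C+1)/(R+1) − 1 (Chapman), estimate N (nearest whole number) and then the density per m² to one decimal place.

density ≈ 0.9 painted turtles per m²

N̂ = 1256·1441/550 − 1 = 1809896/550 − 1 ≈ 3289.7 → 3290
Density = N̂ / area = 3290 / 3693 ≈ 0.89 → 0.9 per m²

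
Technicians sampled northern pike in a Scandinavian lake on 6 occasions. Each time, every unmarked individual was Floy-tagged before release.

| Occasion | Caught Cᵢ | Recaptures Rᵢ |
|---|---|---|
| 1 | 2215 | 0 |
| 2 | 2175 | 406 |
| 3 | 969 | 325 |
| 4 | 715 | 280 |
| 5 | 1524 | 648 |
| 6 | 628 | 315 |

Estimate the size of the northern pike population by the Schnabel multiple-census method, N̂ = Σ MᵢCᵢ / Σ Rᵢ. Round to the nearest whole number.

N ≈ 11,871

Marked at large before each occasion: Mᵢ = Σⱼ<ᵢ (Cⱼ − Rⱼ) → M1=0, M2=2215, M3=3984, M4=4628, M5=5063, M6=5939
Σ MᵢCᵢ = 0·2215 + 2215·2175 + 3984·969 + 4628·715 + 5063·1524 + 5939·628 = 0 + 4817625 + 3860496 + 3309020 + 7716012 + 3729692 = 23432845
Σ Rᵢ = 0 + 406 + 325 + 280 + 648 + 315 = 1974
N̂ = 23432845 / 1974 ≈ 11870.7 → 11871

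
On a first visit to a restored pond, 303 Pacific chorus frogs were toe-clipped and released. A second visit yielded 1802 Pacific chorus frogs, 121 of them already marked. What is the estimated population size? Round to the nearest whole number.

N ≈ 4512

The marked fraction in the recapture sample should equal the marked fraction in the population: 121/1802 = 303/N.
N = (303 × 1802) / 121 = 546006 / 121 ≈ 4512.4 → 4512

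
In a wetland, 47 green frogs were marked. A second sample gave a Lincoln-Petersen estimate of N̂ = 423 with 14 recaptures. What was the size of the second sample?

C = 126

From N = M·C/R: C = N·R / M = 423·14 / 47 = 5922 / 47 = 126.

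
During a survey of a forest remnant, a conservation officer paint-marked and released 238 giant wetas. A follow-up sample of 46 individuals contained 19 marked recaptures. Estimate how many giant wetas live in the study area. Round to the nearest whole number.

N ≈ 576

N = (238 × 46) / 19 = 10948 / 19 ≈ 576.2 → 576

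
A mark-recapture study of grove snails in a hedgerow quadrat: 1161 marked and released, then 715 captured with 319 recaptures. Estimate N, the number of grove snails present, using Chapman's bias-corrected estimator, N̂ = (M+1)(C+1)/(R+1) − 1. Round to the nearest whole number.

N ≈ 2599

N̂ = (1161+1)(715+1)/(319+1) − 1 = 1162·716/320 − 1
= 831992/320 − 1 ≈ 2600.0 − 1 ≈ 2599.0 → 2599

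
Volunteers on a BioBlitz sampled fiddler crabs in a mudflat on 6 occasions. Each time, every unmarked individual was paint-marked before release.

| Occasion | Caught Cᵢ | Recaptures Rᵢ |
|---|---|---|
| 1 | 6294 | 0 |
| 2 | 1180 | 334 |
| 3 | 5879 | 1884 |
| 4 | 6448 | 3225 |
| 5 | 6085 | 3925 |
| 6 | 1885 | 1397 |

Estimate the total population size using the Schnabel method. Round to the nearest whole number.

N ≈ 22,267

Marked at large before each occasion: Mᵢ = Σⱼ<ᵢ (Cⱼ − Rⱼ) → M1=0, M2=6294, M3=7140, M4=11135, M5=14358, M6=16518
Σ MᵢCᵢ = 0·6294 + 6294·1180 + 7140·5879 + 11135·6448 + 14358·6085 + 16518·1885 = 0 + 7426920 + 41976060 + 71798480 + 87368430 + 31136430 = 239706320
Σ Rᵢ = 0 + 334 + 1884 + 3225 + 3925 + 1397 = 10765
N̂ = 239706320 / 10765 ≈ 22267.2 → 22267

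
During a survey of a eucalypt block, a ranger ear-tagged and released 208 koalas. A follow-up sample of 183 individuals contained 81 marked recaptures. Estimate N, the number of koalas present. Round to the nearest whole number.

N ≈ 470

If marked individuals mix randomly, R/C ≈ M/N, giving N ≈ M·C/R.
N = (208 × 183) / 81 = 38064 / 81 ≈ 469.9 → 470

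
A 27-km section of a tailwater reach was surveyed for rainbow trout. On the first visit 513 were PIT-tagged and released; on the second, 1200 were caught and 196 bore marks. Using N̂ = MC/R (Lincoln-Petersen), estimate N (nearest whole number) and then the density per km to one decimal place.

density ≈ 116.3 rainbow trout per km

N̂ = 513·1200/196 = 615600/196 ≈ 3140.8 → 3141
Density = N̂ / area = 3141 / 27 ≈ 116.33 → 116.3 per km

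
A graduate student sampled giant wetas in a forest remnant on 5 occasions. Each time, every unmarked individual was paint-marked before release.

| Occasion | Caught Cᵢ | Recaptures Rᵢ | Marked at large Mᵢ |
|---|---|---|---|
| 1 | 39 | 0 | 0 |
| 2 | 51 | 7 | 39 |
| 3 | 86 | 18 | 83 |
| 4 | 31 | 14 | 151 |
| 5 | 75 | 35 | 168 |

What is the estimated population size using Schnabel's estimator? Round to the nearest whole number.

Σ MᵢCᵢ = 0·39 + 39·51 + 83·86 + 151·31 + 168·75 = 0 + 1989 + 7138 + 4681 + 12600 = 26408
Σ Rᵢ = 0 + 7 + 18 + 14 + 35 = 74
N̂ = 26408 / 74 ≈ 356.9 → 357

N ≈ 357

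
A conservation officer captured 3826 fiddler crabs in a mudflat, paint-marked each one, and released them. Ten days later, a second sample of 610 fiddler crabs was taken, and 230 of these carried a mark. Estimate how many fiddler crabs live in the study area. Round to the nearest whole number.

N = (3826 × 610) / 230 = 2333860 / 230 ≈ 10147.2 → 10147

N ≈ 10,147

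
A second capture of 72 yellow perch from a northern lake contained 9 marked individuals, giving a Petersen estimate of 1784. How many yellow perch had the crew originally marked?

From N = M·C/R: M = N·R / C = 1784·9 / 72 = 16056 / 72 = 223.

M = 223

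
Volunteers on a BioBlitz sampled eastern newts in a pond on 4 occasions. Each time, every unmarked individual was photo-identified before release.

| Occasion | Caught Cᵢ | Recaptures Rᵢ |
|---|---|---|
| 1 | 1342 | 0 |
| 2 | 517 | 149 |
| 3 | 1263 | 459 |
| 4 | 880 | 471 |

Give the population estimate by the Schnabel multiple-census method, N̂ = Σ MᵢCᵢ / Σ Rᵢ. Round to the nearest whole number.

Marked at large before each occasion: Mᵢ = Σⱼ<ᵢ (Cⱼ − Rⱼ) → M1=0, M2=1342, M3=1710, M4=2514
Σ MᵢCᵢ = 0·1342 + 1342·517 + 1710·1263 + 2514·880 = 0 + 693814 + 2159730 + 2212320 = 5065864
Σ Rᵢ = 0 + 149 + 459 + 471 = 1079
N̂ = 5065864 / 1079 ≈ 4695.0 → 4695

N ≈ 4695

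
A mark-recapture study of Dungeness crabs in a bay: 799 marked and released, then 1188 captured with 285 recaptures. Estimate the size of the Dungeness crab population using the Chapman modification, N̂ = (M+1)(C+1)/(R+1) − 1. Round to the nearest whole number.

N̂ = (799+1)(1188+1)/(285+1) − 1 = 800·1189/286 − 1
= 951200/286 − 1 ≈ 3325.9 − 1 ≈ 3324.9 → 3325

N ≈ 3325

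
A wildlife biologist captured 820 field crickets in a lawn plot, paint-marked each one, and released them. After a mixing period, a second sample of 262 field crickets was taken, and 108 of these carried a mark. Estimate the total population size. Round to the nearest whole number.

N ≈ 1989

N = (820 × 262) / 108 = 214840 / 108 ≈ 1989.3 → 1989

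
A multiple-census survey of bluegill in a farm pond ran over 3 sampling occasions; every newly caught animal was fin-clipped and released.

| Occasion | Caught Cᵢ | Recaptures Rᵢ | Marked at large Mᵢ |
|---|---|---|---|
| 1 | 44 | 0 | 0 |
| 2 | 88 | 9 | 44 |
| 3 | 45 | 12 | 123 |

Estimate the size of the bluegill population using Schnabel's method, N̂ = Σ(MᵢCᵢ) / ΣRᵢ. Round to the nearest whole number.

Σ MᵢCᵢ = 0·44 + 44·88 + 123·45 = 0 + 3872 + 5535 = 9407
Σ Rᵢ = 0 + 9 + 12 = 21
N̂ = 9407 / 21 ≈ 448.0 → 448

N ≈ 448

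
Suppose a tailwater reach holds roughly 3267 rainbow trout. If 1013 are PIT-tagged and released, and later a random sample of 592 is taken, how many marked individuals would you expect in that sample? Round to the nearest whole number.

The marked fraction of the population is 1013/3267, so in a sample of 592 expect C·(M/N) marked.
E[R] = 1013 × 592 / 3267 = 599696 / 3267 ≈ 183.6 → 184

expected recaptures ≈ 184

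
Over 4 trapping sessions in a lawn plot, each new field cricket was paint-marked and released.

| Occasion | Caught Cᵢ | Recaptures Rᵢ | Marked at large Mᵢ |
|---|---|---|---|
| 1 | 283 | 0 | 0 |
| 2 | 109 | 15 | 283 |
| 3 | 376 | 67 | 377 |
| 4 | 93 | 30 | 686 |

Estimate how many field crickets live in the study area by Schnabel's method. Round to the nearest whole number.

Σ MᵢCᵢ = 0·283 + 283·109 + 377·376 + 686·93 = 0 + 30847 + 141752 + 63798 = 236397
Σ Rᵢ = 0 + 15 + 67 + 30 = 112
N̂ = 236397 / 112 ≈ 2110.7 → 2111

N ≈ 2111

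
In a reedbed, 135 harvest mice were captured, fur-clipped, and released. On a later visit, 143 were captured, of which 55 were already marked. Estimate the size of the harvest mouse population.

N = 351

N = (135 × 143) / 55 = 19305 / 55 = 351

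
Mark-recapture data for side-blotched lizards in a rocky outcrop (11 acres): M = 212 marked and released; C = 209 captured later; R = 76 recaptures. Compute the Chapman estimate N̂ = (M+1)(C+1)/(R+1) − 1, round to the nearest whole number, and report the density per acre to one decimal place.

N̂ = 213·210/77 − 1 = 44730/77 − 1 ≈ 579.9 → 580
Density = N̂ / area = 580 / 11 ≈ 52.73 → 52.7 per acre

density ≈ 52.7 side-blotched lizards per acre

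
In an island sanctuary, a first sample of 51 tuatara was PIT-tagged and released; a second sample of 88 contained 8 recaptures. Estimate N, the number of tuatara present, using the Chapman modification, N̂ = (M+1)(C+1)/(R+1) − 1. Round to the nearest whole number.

N̂ = (51+1)(88+1)/(8+1) − 1 = 52·89/9 − 1
= 4628/9 − 1 ≈ 514.2 − 1 ≈ 513.2 → 513

N ≈ 513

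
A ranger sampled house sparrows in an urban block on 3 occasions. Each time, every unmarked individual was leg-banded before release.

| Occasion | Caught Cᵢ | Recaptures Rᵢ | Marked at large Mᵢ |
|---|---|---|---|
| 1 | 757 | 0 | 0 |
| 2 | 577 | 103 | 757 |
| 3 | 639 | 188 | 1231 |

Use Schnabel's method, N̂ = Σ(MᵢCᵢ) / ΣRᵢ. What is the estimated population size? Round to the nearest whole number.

Σ MᵢCᵢ = 0·757 + 757·577 + 1231·639 = 0 + 436789 + 786609 = 1223398
Σ Rᵢ = 0 + 103 + 188 = 291
N̂ = 1223398 / 291 ≈ 4204.1 → 4204

N ≈ 4204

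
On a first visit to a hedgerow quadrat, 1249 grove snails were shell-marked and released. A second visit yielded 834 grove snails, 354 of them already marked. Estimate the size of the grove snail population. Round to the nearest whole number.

N ≈ 2943

Lincoln-Petersen assumes M/N = R/C, so N = M·C / R.
N = (1249 × 834) / 354 = 1041666 / 354 ≈ 2942.6 → 2943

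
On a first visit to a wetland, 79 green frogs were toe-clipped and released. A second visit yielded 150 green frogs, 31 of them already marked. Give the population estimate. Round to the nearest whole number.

If marked individuals mix randomly, R/C ≈ M/N, giving N ≈ M·C/R.
N = (79 × 150) / 31 = 11850 / 31 ≈ 382.3 → 382

N ≈ 382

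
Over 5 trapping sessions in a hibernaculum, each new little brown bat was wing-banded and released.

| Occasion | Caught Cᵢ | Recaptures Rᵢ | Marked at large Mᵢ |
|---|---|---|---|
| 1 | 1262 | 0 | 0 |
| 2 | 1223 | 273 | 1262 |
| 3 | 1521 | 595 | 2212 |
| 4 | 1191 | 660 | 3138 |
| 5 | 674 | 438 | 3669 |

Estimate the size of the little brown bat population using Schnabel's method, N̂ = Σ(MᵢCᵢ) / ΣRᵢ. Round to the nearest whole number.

Σ MᵢCᵢ = 0·1262 + 1262·1223 + 2212·1521 + 3138·1191 + 3669·674 = 0 + 1543426 + 3364452 + 3737358 + 2472906 = 11118142
Σ Rᵢ = 0 + 273 + 595 + 660 + 438 = 1966
N̂ = 11118142 / 1966 ≈ 5655.2 → 5655

N ≈ 5655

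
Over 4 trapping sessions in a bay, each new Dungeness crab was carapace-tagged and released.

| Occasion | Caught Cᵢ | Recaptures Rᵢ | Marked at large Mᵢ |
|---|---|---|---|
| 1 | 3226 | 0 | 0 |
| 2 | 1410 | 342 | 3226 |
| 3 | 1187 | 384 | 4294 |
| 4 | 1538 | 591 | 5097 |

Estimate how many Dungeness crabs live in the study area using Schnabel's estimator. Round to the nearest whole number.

N ≈ 13,276

Σ MᵢCᵢ = 0·3226 + 3226·1410 + 4294·1187 + 5097·1538 = 0 + 4548660 + 5096978 + 7839186 = 17484824
Σ Rᵢ = 0 + 342 + 384 + 591 = 1317
N̂ = 17484824 / 1317 ≈ 13276.3 → 13276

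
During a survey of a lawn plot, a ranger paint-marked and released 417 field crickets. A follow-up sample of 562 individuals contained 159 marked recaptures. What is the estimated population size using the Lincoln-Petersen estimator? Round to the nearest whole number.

N ≈ 1474

Lincoln-Petersen assumes M/N = R/C, so N = M·C / R.
N = (417 × 562) / 159 = 234354 / 159 ≈ 1473.9 → 1474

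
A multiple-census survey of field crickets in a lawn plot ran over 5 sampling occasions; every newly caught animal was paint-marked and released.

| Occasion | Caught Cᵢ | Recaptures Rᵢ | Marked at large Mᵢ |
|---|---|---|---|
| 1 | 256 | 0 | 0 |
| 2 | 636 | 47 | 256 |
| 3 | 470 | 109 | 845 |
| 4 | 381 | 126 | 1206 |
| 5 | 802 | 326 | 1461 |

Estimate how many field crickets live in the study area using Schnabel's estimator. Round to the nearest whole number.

Σ MᵢCᵢ = 0·256 + 256·636 + 845·470 + 1206·381 + 1461·802 = 0 + 162816 + 397150 + 459486 + 1171722 = 2191174
Σ Rᵢ = 0 + 47 + 109 + 126 + 326 = 608
N̂ = 2191174 / 608 ≈ 3603.9 → 3604

N ≈ 3604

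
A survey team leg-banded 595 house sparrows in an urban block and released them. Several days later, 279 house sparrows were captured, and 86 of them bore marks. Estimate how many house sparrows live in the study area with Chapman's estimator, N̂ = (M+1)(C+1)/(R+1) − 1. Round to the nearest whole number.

N̂ = (595+1)(279+1)/(86+1) − 1 = 596·280/87 − 1
= 166880/87 − 1 ≈ 1918.2 − 1 ≈ 1917.2 → 1917

N ≈ 1917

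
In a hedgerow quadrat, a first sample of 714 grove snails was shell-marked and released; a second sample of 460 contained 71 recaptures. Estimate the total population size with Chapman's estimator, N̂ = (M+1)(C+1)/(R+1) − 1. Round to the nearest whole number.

N ≈ 4577

N̂ = (714+1)(460+1)/(71+1) − 1 = 715·461/72 − 1
= 329615/72 − 1 ≈ 4578.0 − 1 ≈ 4577.0 → 4577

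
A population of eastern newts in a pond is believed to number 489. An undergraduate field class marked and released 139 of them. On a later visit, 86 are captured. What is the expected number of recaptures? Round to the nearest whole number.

Expected recaptures E[R] = M·C / N.
E[R] = 139 × 86 / 489 = 11954 / 489 ≈ 24.4 → 24

expected recaptures ≈ 24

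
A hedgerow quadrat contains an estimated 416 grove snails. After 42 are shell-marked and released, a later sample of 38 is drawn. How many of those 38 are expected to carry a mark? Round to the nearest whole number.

Expected recaptures E[R] = M·C / N.
E[R] = 42 × 38 / 416 = 1596 / 416 ≈ 3.8 → 4

expected recaptures ≈ 4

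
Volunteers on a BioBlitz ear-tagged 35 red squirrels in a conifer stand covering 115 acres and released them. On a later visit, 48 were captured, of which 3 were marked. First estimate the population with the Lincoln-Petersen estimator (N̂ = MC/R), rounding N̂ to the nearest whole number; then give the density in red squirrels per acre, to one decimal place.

density ≈ 4.9 red squirrels per acre

N̂ = 35·48/3 = 1680/3 = 560
Density = N̂ / area = 560 / 115 ≈ 4.87 → 4.9 per acre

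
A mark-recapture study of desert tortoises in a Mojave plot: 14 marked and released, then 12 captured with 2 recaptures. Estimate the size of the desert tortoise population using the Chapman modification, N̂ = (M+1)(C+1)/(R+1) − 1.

N = 64

N̂ = (14+1)(12+1)/(2+1) − 1 = 15·13/3 − 1
= 195/3 − 1 = 65 − 1 = 64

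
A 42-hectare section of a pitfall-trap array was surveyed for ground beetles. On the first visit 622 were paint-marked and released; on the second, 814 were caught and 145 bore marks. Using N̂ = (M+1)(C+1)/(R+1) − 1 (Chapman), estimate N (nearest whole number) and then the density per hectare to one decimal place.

N̂ = 623·815/146 − 1 = 507745/146 − 1 ≈ 3476.7 → 3477
Density = N̂ / area = 3477 / 42 ≈ 82.79 → 82.8 per hectare

density ≈ 82.8 ground beetles per hectare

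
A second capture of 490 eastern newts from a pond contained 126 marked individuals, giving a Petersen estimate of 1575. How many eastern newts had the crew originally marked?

From N = M·C/R: M = N·R / C = 1575·126 / 490 = 198450 / 490 = 405.

M = 405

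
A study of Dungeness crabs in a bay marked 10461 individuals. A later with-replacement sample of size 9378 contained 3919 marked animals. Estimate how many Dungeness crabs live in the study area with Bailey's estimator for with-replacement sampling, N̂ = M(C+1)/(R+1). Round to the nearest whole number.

N ≈ 25,029

N̂ = 10461·(9378+1)/(3919+1) = 10461·9379/3920 = 98113719/3920 ≈ 25029.0 → 25029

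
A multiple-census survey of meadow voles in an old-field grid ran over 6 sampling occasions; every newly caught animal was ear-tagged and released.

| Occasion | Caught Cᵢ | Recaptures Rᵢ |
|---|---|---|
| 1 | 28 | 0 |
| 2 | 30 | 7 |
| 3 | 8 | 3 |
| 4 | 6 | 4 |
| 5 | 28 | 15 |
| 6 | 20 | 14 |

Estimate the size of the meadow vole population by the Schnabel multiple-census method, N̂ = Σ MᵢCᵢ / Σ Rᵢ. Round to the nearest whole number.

Marked at large before each occasion: Mᵢ = Σⱼ<ᵢ (Cⱼ − Rⱼ) → M1=0, M2=28, M3=51, M4=56, M5=58, M6=71
Σ MᵢCᵢ = 0·28 + 28·30 + 51·8 + 56·6 + 58·28 + 71·20 = 0 + 840 + 408 + 336 + 1624 + 1420 = 4628
Σ Rᵢ = 0 + 7 + 3 + 4 + 15 + 14 = 43
N̂ = 4628 / 43 ≈ 107.6 → 108

N ≈ 108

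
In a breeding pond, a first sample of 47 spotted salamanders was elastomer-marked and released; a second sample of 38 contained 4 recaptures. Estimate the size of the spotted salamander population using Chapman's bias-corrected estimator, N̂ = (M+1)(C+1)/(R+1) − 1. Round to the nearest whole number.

N̂ = (47+1)(38+1)/(4+1) − 1 = 48·39/5 − 1
= 1872/5 − 1 ≈ 374.4 − 1 ≈ 373.4 → 373

N ≈ 373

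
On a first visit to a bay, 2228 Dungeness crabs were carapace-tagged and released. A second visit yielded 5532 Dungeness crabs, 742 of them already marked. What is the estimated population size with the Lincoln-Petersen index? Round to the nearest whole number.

N ≈ 16,611

If marked individuals mix randomly, R/C ≈ M/N, giving N ≈ M·C/R.
N = (2228 × 5532) / 742 = 12325296 / 742 ≈ 16610.9 → 16611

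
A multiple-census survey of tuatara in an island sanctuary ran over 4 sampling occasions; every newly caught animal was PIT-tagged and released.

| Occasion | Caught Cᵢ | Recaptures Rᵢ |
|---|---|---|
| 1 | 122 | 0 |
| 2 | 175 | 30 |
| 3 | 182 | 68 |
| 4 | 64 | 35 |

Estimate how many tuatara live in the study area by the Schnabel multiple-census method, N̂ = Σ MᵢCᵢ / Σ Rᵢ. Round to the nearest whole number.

N ≈ 709

Marked at large before each occasion: Mᵢ = Σⱼ<ᵢ (Cⱼ − Rⱼ) → M1=0, M2=122, M3=267, M4=381
Σ MᵢCᵢ = 0·122 + 122·175 + 267·182 + 381·64 = 0 + 21350 + 48594 + 24384 = 94328
Σ Rᵢ = 0 + 30 + 68 + 35 = 133
N̂ = 94328 / 133 ≈ 709.2 → 709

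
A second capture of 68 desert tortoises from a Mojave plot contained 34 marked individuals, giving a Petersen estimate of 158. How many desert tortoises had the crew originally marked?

M = 79

From N = M·C/R: M = N·R / C = 158·34 / 68 = 5372 / 68 = 79.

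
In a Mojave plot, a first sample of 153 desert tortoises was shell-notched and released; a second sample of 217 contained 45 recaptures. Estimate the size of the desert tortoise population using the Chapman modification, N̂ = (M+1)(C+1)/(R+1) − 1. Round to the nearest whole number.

N̂ = (153+1)(217+1)/(45+1) − 1 = 154·218/46 − 1
= 33572/46 − 1 ≈ 729.8 − 1 ≈ 728.8 → 729

N ≈ 729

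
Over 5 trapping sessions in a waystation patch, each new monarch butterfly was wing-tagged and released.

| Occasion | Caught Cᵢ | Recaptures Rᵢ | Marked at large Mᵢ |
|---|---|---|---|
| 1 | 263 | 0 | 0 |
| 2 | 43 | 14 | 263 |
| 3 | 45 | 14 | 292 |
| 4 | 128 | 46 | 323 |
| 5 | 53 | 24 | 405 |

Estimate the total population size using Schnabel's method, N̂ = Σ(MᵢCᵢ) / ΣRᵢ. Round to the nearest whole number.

Σ MᵢCᵢ = 0·263 + 263·43 + 292·45 + 323·128 + 405·53 = 0 + 11309 + 13140 + 41344 + 21465 = 87258
Σ Rᵢ = 0 + 14 + 14 + 46 + 24 = 98
N̂ = 87258 / 98 ≈ 890.4 → 890

N ≈ 890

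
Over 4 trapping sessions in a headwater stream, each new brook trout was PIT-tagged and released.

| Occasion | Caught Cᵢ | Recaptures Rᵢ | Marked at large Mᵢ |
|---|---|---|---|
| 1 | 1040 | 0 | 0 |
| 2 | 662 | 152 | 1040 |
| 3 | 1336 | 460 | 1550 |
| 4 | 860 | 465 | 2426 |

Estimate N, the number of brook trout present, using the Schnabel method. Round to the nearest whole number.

N ≈ 4499

Σ MᵢCᵢ = 0·1040 + 1040·662 + 1550·1336 + 2426·860 = 0 + 688480 + 2070800 + 2086360 = 4845640
Σ Rᵢ = 0 + 152 + 460 + 465 = 1077
N̂ = 4845640 / 1077 ≈ 4499.2 → 4499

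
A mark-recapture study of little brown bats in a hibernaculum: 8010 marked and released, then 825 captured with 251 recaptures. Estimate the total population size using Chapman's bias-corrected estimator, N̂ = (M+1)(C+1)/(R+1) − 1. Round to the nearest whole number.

N̂ = (8010+1)(825+1)/(251+1) − 1 = 8011·826/252 − 1
= 6617086/252 − 1 ≈ 26258.3 − 1 ≈ 26257.3 → 26257

N ≈ 26,257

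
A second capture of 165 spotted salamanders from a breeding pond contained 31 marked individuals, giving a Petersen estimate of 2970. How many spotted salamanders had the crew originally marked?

From N = M·C/R: M = N·R / C = 2970·31 / 165 = 92070 / 165 = 558.

M = 558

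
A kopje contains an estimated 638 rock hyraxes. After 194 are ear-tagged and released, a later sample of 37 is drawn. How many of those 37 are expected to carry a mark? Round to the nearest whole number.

expected recaptures ≈ 11

Expected recaptures E[R] = M·C / N.
E[R] = 194 × 37 / 638 = 7178 / 638 ≈ 11.3 → 11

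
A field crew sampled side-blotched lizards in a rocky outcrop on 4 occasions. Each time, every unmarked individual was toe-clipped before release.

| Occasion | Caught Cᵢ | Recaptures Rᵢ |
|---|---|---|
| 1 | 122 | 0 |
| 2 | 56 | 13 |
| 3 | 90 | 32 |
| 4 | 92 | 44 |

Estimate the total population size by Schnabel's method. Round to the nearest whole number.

Marked at large before each occasion: Mᵢ = Σⱼ<ᵢ (Cⱼ − Rⱼ) → M1=0, M2=122, M3=165, M4=223
Σ MᵢCᵢ = 0·122 + 122·56 + 165·90 + 223·92 = 0 + 6832 + 14850 + 20516 = 42198
Σ Rᵢ = 0 + 13 + 32 + 44 = 89
N̂ = 42198 / 89 ≈ 474.1 → 474

N ≈ 474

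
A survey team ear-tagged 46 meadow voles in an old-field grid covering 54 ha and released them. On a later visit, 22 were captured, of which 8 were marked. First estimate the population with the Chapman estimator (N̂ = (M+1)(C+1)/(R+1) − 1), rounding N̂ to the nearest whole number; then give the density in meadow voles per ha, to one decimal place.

density ≈ 2.2 meadow voles per ha

N̂ = 47·23/9 − 1 = 1081/9 − 1 ≈ 119.1 → 119
Density = N̂ / area = 119 / 54 ≈ 2.20 → 2.2 per ha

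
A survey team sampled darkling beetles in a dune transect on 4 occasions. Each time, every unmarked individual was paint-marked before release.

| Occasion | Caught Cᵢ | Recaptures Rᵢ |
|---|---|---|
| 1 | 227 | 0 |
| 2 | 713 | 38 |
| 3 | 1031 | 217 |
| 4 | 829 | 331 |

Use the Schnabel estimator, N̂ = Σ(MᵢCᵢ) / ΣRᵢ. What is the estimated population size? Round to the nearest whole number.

Marked at large before each occasion: Mᵢ = Σⱼ<ᵢ (Cⱼ − Rⱼ) → M1=0, M2=227, M3=902, M4=1716
Σ MᵢCᵢ = 0·227 + 227·713 + 902·1031 + 1716·829 = 0 + 161851 + 929962 + 1422564 = 2514377
Σ Rᵢ = 0 + 38 + 217 + 331 = 586
N̂ = 2514377 / 586 ≈ 4290.7 → 4291

N ≈ 4291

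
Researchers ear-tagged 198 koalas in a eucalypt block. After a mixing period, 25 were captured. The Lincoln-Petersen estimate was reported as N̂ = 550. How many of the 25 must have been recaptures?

From N = M·C/R: R = M·C / N = 198·25 / 550 = 4950 / 550 = 9.

R = 9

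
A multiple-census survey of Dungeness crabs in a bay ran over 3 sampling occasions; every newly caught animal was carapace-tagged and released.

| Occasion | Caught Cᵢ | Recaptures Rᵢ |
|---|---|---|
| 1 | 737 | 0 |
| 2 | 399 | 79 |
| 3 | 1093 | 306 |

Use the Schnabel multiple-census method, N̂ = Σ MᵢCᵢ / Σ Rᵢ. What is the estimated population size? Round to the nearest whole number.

N ≈ 3765

Marked at large before each occasion: Mᵢ = Σⱼ<ᵢ (Cⱼ − Rⱼ) → M1=0, M2=737, M3=1057
Σ MᵢCᵢ = 0·737 + 737·399 + 1057·1093 = 0 + 294063 + 1155301 = 1449364
Σ Rᵢ = 0 + 79 + 306 = 385
N̂ = 1449364 / 385 ≈ 3764.6 → 3765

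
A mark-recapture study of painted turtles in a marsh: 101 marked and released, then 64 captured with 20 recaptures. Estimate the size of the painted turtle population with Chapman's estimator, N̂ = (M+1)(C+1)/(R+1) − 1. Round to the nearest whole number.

N ≈ 315

N̂ = (101+1)(64+1)/(20+1) − 1 = 102·65/21 − 1
= 6630/21 − 1 ≈ 315.7 − 1 ≈ 314.7 → 315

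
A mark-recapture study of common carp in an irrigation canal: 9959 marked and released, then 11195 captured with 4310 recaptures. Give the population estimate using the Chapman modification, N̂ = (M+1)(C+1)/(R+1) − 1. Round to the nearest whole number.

N̂ = (9959+1)(11195+1)/(4310+1) − 1 = 9960·11196/4311 − 1
= 111512160/4311 − 1 ≈ 25866.9 − 1 ≈ 25865.9 → 25866

N ≈ 25,866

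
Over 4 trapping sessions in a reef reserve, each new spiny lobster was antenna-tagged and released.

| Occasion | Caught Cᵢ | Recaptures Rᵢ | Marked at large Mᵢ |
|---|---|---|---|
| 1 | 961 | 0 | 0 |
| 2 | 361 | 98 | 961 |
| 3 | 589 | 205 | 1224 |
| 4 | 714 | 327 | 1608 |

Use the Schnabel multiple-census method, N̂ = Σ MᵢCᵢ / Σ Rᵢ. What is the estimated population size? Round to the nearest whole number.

N ≈ 3517

Σ MᵢCᵢ = 0·961 + 961·361 + 1224·589 + 1608·714 = 0 + 346921 + 720936 + 1148112 = 2215969
Σ Rᵢ = 0 + 98 + 205 + 327 = 630
N̂ = 2215969 / 630 ≈ 3517.4 → 3517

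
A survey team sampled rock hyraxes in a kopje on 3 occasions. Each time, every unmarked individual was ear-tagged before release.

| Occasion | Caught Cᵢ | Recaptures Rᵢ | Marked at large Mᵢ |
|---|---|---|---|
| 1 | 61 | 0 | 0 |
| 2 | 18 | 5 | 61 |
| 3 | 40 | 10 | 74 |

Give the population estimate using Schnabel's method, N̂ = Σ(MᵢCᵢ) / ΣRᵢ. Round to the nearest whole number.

N ≈ 271

Σ MᵢCᵢ = 0·61 + 61·18 + 74·40 = 0 + 1098 + 2960 = 4058
Σ Rᵢ = 0 + 5 + 10 = 15
N̂ = 4058 / 15 ≈ 270.5 → 271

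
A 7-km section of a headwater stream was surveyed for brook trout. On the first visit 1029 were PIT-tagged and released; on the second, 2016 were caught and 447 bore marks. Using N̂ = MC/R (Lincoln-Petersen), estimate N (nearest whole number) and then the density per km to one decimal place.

N̂ = 1029·2016/447 = 2074464/447 ≈ 4640.9 → 4641
Density = N̂ / area = 4641 / 7 = 663.0 per km

density ≈ 663.0 brook trout per km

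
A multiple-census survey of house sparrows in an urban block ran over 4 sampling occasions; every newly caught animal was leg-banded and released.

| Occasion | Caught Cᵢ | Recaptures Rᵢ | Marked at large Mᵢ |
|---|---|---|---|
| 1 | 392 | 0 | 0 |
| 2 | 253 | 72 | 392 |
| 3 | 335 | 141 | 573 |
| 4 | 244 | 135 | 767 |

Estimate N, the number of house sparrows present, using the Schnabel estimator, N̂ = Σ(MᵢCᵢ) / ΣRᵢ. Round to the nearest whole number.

N ≈ 1374

Σ MᵢCᵢ = 0·392 + 392·253 + 573·335 + 767·244 = 0 + 99176 + 191955 + 187148 = 478279
Σ Rᵢ = 0 + 72 + 141 + 135 = 348
N̂ = 478279 / 348 ≈ 1374.4 → 1374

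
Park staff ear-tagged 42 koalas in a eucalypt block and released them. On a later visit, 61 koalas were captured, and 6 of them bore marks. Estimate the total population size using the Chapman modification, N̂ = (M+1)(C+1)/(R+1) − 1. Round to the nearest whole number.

N ≈ 380

N̂ = (42+1)(61+1)/(6+1) − 1 = 43·62/7 − 1
= 2666/7 − 1 ≈ 380.9 − 1 ≈ 379.9 → 380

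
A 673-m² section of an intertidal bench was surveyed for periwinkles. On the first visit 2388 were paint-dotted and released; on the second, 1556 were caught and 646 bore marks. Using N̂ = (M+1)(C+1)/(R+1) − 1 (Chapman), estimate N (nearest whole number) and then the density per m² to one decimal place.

N̂ = 2389·1557/647 − 1 = 3719673/647 − 1 ≈ 5748.1 → 5748
Density = N̂ / area = 5748 / 673 ≈ 8.54 → 8.5 per m²

density ≈ 8.5 periwinkles per m²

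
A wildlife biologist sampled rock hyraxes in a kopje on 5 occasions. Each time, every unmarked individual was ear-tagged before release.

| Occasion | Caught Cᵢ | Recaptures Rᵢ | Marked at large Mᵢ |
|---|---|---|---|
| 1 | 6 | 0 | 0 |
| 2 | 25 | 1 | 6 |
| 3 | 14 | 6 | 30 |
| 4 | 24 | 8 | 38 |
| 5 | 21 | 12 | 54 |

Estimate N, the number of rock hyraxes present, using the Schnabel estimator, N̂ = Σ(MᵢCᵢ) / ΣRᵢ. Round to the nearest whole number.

Σ MᵢCᵢ = 0·6 + 6·25 + 30·14 + 38·24 + 54·21 = 0 + 150 + 420 + 912 + 1134 = 2616
Σ Rᵢ = 0 + 1 + 6 + 8 + 12 = 27
N̂ = 2616 / 27 ≈ 96.9 → 97

N ≈ 97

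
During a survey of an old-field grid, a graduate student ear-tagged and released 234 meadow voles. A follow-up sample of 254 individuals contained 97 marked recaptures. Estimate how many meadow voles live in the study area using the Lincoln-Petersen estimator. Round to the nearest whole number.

N ≈ 613

If marked individuals mix randomly, R/C ≈ M/N, giving N ≈ M·C/R.
N = (234 × 254) / 97 = 59436 / 97 ≈ 612.7 → 613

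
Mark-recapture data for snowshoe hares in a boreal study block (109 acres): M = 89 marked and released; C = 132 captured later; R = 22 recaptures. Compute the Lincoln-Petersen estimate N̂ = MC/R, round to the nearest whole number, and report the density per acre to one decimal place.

N̂ = 89·132/22 = 11748/22 = 534
Density = N̂ / area = 534 / 109 ≈ 4.90 → 4.9 per acre

density ≈ 4.9 snowshoe hares per acre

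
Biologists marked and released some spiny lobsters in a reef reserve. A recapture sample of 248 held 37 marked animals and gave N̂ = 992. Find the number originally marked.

From N = M·C/R: M = N·R / C = 992·37 / 248 = 36704 / 248 = 148.

M = 148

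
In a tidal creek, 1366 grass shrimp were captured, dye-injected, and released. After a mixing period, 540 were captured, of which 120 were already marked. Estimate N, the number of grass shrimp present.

The marked fraction in the recapture sample should equal the marked fraction in the population: 120/540 = 1366/N.
N = (1366 × 540) / 120 = 737640 / 120 = 6147

N = 6147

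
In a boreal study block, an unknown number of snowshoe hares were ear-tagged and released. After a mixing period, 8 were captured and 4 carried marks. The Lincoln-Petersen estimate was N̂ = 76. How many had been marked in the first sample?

M = 38

From N = M·C/R: M = N·R / C = 76·4 / 8 = 304 / 8 = 38.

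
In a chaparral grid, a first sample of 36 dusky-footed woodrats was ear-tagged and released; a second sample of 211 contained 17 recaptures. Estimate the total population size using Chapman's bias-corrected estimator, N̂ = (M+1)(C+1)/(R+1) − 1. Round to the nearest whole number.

N ≈ 435

N̂ = (36+1)(211+1)/(17+1) − 1 = 37·212/18 − 1
= 7844/18 − 1 ≈ 435.8 − 1 ≈ 434.8 → 435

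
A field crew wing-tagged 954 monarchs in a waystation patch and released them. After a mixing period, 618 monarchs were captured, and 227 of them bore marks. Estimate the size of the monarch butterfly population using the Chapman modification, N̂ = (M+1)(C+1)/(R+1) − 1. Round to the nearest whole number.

N ≈ 2592

N̂ = (954+1)(618+1)/(227+1) − 1 = 955·619/228 − 1
= 591145/228 − 1 ≈ 2592.7 − 1 ≈ 2591.7 → 2592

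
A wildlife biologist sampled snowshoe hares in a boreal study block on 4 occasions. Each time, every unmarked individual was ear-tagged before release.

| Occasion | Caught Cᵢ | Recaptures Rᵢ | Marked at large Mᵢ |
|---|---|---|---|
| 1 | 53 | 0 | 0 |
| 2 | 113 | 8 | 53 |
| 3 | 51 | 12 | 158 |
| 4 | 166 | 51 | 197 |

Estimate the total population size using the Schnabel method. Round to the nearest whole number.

N ≈ 658

Σ MᵢCᵢ = 0·53 + 53·113 + 158·51 + 197·166 = 0 + 5989 + 8058 + 32702 = 46749
Σ Rᵢ = 0 + 8 + 12 + 51 = 71
N̂ = 46749 / 71 ≈ 658.4 → 658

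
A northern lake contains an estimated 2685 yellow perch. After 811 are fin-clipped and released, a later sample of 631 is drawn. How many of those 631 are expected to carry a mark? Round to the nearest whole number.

expected recaptures ≈ 191

Expected recaptures E[R] = M·C / N.
E[R] = 811 × 631 / 2685 = 511741 / 2685 ≈ 190.6 → 191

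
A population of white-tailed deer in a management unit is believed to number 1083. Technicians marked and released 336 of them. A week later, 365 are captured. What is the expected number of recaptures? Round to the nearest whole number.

The marked fraction of the population is 336/1083, so in a sample of 365 expect C·(M/N) marked.
E[R] = 336 × 365 / 1083 = 122640 / 1083 ≈ 113.2 → 113

expected recaptures ≈ 113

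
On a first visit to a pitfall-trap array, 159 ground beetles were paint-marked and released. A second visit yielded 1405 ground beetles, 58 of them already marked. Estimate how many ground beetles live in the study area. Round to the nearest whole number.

Lincoln-Petersen assumes M/N = R/C, so N = M·C / R.
N = (159 × 1405) / 58 = 223395 / 58 ≈ 3851.6 → 3852

N ≈ 3852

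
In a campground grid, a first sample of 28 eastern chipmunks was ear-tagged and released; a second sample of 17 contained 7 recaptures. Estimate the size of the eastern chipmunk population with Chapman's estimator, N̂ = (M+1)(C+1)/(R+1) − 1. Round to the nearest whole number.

N̂ = (28+1)(17+1)/(7+1) − 1 = 29·18/8 − 1
= 522/8 − 1 ≈ 65.2 − 1 ≈ 64.2 → 64

N ≈ 64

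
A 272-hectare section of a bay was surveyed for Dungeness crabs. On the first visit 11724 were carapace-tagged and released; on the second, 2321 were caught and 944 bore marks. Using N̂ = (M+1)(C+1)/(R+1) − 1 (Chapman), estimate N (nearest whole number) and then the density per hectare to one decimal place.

N̂ = 11725·2322/945 − 1 = 27225450/945 − 1 = 28809
Density = N̂ / area = 28809 / 272 ≈ 105.92 → 105.9 per hectare

density ≈ 105.9 Dungeness crabs per hectare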